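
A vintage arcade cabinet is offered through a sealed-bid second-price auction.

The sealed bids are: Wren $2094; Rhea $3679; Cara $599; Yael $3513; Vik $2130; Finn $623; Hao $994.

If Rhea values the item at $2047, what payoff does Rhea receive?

−$1466

Highest bid: Rhea at $3679, so Rhea wins.
Second-highest bid: Yael at $3513 — that is the price the winner pays.
Rhea's payoff = value − price = $2047 − $3513 = −$1466.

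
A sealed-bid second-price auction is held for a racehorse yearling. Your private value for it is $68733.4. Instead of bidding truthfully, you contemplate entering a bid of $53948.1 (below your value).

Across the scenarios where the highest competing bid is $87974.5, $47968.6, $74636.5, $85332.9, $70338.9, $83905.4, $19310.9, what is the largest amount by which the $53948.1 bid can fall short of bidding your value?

$0

$87974.5: same outcome either way → loss $0.
$47968.6: same outcome either way → loss $0.
$74636.5: same outcome either way → loss $0.
$85332.9: same outcome either way → loss $0.
$70338.9: same outcome either way → loss $0.
$83905.4: same outcome either way → loss $0.
$19310.9: same outcome either way → loss $0.
Maximum loss: $0.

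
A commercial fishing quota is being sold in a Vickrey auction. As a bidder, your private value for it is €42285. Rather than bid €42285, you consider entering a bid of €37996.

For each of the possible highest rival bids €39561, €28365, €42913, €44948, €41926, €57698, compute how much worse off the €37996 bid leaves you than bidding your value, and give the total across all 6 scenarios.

€3083

The deviation costs you only when the competing bid falls strictly between €37996 and €42285; elsewhere both bids give the same outcome.
€39561: truthful payoff €2724, deviation payoff €0 → loss €2724.
€28365: outcomes coincide → loss €0.
€42913: outcomes coincide → loss €0.
€44948: outcomes coincide → loss €0.
€41926: truthful payoff €359, deviation payoff €0 → loss €359.
€57698: outcomes coincide → loss €0.
Total loss = €2724 + €359 = €3083.
In a second-price auction your bid sets only whether you win, not what you pay, so bidding your true value is weakly dominant.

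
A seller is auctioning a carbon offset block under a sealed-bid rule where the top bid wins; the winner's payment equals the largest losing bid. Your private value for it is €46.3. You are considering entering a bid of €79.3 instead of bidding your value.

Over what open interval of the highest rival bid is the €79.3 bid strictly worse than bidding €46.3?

(€46.3, €79.3)

If the competing bid is below €46.3, both bids win at the same price — no difference.
If it is above €79.3, both bids lose — no difference.
If it lies strictly between €46.3 and €79.3, bidding your value loses (payoff 0) while bidding €79.3 wins at a price above your value (payoff negative).
So the deviation strictly hurts on the open interval (€46.3, €79.3).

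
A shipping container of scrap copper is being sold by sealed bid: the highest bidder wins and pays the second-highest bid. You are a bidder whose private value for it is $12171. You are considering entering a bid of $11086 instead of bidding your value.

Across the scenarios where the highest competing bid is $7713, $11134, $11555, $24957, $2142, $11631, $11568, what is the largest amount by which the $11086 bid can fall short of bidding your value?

$7713: same outcome either way → loss $0.
$11134: truthful gives $1037, deviation gives $0 → loss $1037.
$11555: truthful gives $616, deviation gives $0 → loss $616.
$24957: same outcome either way → loss $0.
$2142: same outcome either way → loss $0.
$11631: truthful gives $540, deviation gives $0 → loss $540.
$11568: truthful gives $603, deviation gives $0 → loss $603.
Maximum loss: $1037.

$1037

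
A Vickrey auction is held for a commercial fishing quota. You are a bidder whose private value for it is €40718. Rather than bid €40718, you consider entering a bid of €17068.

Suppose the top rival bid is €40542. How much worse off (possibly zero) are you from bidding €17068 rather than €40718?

€176

Bidding your value €40718: you win (since €40718 > €40542) and pay €40542. Payoff €176.
Bidding €17068: you lose. Payoff €0.
The competing bid €40542 lies between your shaded bid and your value, so underbidding forfeits an item you could have won at a profitable price.
Loss from deviating = €176 − (€0) = €176.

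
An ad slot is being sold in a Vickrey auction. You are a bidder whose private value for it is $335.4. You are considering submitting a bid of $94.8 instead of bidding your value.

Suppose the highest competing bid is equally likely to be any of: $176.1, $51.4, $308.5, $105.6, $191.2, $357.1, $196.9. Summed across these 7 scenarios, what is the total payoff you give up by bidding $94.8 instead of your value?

The deviation costs you only when the competing bid falls strictly between $94.8 and $335.4; elsewhere both bids give the same outcome.
$176.1: truthful payoff $159.3, deviation payoff $0 → loss $159.3.
$51.4: outcomes coincide → loss $0.
$308.5: truthful payoff $26.9, deviation payoff $0 → loss $26.9.
$105.6: truthful payoff $229.8, deviation payoff $0 → loss $229.8.
$191.2: truthful payoff $144.2, deviation payoff $0 → loss $144.2.
$357.1: outcomes coincide → loss $0.
$196.9: truthful payoff $138.5, deviation payoff $0 → loss $138.5.
Total loss = $159.3 + $26.9 + $229.8 + $144.2 + $138.5 = $698.7.
Because the price is fixed by the runner-up's bid, deviating from your value can only change a good outcome into a bad one — never the reverse.

$698.7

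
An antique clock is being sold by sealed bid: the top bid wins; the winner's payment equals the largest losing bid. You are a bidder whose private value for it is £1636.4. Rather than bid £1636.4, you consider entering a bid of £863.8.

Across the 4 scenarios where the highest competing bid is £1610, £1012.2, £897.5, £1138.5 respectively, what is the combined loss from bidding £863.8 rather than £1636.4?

The deviation costs you only when the competing bid falls strictly between £863.8 and £1636.4; elsewhere both bids give the same outcome.
£1610: truthful payoff £26.4, deviation payoff £0 → loss £26.4.
£1012.2: truthful payoff £624.2, deviation payoff £0 → loss £624.2.
£897.5: truthful payoff £738.9, deviation payoff £0 → loss £738.9.
£1138.5: truthful payoff £497.9, deviation payoff £0 → loss £497.9.
Total loss = £26.4 + £624.2 + £738.9 + £497.9 = £1887.4.

£1887.4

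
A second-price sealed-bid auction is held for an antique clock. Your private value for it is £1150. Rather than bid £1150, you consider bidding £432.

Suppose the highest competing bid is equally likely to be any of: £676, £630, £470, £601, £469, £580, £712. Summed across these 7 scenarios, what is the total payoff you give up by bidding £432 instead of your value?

£3912

The deviation costs you only when the competing bid falls strictly between £432 and £1150; elsewhere both bids give the same outcome.
£676: truthful payoff £474, deviation payoff £0 → loss £474.
£630: truthful payoff £520, deviation payoff £0 → loss £520.
£470: truthful payoff £680, deviation payoff £0 → loss £680.
£601: truthful payoff £549, deviation payoff £0 → loss £549.
£469: truthful payoff £681, deviation payoff £0 → loss £681.
£580: truthful payoff £570, deviation payoff £0 → loss £570.
£712: truthful payoff £438, deviation payoff £0 → loss £438.
Total loss = £474 + £520 + £680 + £549 + £681 + £570 + £438 = £3912.
Truthful bidding weakly dominates here: raising your bid can only win items priced above your value, and lowering it can only forfeit items priced below.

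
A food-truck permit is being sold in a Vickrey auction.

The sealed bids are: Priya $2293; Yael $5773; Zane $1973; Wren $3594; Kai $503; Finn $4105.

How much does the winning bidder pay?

Highest bid: Yael at $5773, so Yael wins.
Second-highest bid: Finn at $4105 — that is the price the winner pays.

$4105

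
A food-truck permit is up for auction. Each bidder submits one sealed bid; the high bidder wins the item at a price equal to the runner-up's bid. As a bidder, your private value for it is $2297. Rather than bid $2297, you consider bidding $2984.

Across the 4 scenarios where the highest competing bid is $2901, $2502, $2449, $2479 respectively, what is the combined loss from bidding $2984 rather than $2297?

$1143

The deviation costs you only when the competing bid falls strictly between $2297 and $2984; elsewhere both bids give the same outcome.
$2901: truthful payoff $0, deviation payoff −$604 → loss $604.
$2502: truthful payoff $0, deviation payoff −$205 → loss $205.
$2449: truthful payoff $0, deviation payoff −$152 → loss $152.
$2479: truthful payoff $0, deviation payoff −$182 → loss $182.
Total loss = $604 + $205 + $152 + $182 = $1143.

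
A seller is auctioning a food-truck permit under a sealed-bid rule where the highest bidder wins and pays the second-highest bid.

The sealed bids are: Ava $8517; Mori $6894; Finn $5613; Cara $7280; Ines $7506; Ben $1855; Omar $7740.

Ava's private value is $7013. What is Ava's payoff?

Highest bid: Ava at $8517, so Ava wins.
Second-highest bid: Omar at $7740 — that is the price the winner pays.
Ava's payoff = value − price = $7013 − $7740 = −$727.

−$727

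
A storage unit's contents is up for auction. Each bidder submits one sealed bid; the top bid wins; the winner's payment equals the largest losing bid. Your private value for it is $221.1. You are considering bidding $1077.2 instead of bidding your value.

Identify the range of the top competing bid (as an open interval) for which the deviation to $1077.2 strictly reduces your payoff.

($221.1, $1077.2)

If the competing bid is below $221.1, both bids win at the same price — no difference.
If it is above $1077.2, both bids lose — no difference.
If it lies strictly between $221.1 and $1077.2, bidding your value loses (payoff 0) while bidding $1077.2 wins at a price above your value (payoff negative).
So the deviation strictly hurts on the open interval ($221.1, $1077.2).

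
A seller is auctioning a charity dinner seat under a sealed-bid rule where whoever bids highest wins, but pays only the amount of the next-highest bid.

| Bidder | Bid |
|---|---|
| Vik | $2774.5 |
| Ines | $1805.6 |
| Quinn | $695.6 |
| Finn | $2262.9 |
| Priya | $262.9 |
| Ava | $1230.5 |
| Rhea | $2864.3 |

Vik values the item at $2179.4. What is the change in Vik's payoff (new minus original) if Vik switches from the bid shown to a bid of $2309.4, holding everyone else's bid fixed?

$0

The highest bid among the other bidders is $2864.3; Vik's bid doesn't change that.
Original bid $2774.5: Vik is not highest (top rival bid is $2864.3); payoff $0.
Alternative bid $2309.4: Vik is not highest (top rival bid is $2864.3); payoff $0.
Change in payoff = $0 − ($0) = $0.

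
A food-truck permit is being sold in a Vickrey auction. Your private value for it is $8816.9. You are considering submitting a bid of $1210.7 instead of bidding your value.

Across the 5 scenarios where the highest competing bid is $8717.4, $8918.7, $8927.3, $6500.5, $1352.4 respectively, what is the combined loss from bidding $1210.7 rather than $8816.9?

The deviation costs you only when the competing bid falls strictly between $1210.7 and $8816.9; elsewhere both bids give the same outcome.
$8717.4: truthful payoff $99.5, deviation payoff $0 → loss $99.5.
$8918.7: outcomes coincide → loss $0.
$8927.3: outcomes coincide → loss $0.
$6500.5: truthful payoff $2316.4, deviation payoff $0 → loss $2316.4.
$1352.4: truthful payoff $7464.5, deviation payoff $0 → loss $7464.5.
Total loss = $99.5 + $2316.4 + $7464.5 = $9880.4.
In a second-price auction your bid sets only whether you win, not what you pay, so bidding your true value is weakly dominant.

$9880.4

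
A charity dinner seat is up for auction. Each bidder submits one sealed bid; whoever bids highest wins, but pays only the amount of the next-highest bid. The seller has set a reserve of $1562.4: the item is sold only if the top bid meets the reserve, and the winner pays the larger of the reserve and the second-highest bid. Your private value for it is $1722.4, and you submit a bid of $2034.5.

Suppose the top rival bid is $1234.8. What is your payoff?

$160

Your bid $2034.5 is the highest and exceeds the reserve.
Price = max(second-highest bid, reserve) = max($1234.8, $1562.4) = $1562.4.
Payoff = $1722.4 − $1562.4 = $160.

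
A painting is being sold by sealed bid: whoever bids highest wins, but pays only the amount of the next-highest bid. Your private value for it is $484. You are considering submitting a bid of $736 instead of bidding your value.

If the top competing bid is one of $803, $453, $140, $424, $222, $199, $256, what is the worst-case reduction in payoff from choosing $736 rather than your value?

$803: same outcome either way → loss $0.
$453: same outcome either way → loss $0.
$140: same outcome either way → loss $0.
$424: same outcome either way → loss $0.
$222: same outcome either way → loss $0.
$199: same outcome either way → loss $0.
$256: same outcome either way → loss $0.
Maximum loss: $0.

$0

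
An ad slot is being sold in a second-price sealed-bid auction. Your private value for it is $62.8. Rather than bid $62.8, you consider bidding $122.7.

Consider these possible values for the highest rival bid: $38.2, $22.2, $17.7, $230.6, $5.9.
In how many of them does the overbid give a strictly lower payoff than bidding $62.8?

0

The deviation hurts exactly when the highest competing bid lies strictly between $62.8 and $122.7 — overbidding then wins at a price above your value.
$38.2: below both → same outcome either way.
$22.2: below both → same outcome either way.
$17.7: below both → same outcome either way.
$230.6: above both → same outcome either way.
$5.9: below both → same outcome either way.
Count: 0.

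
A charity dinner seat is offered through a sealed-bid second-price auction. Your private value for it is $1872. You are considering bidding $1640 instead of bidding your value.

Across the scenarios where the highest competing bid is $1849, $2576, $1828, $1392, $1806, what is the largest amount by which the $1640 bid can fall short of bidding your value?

$66

$1849: truthful gives $23, deviation gives $0 → loss $23.
$2576: same outcome either way → loss $0.
$1828: truthful gives $44, deviation gives $0 → loss $44.
$1392: same outcome either way → loss $0.
$1806: truthful gives $66, deviation gives $0 → loss $66.
Maximum loss: $66.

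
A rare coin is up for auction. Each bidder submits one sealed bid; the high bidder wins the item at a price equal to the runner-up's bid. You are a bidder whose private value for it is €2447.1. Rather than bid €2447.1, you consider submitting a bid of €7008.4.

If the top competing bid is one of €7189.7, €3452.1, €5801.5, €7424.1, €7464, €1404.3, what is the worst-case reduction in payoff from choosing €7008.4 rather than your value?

€3354.4

€7189.7: same outcome either way → loss €0.
€3452.1: truthful gives €0, deviation gives −€1005 → loss €1005.
€5801.5: truthful gives €0, deviation gives −€3354.4 → loss €3354.4.
€7424.1: same outcome either way → loss €0.
€7464: same outcome either way → loss €0.
€1404.3: same outcome either way → loss €0.
Maximum loss: €3354.4.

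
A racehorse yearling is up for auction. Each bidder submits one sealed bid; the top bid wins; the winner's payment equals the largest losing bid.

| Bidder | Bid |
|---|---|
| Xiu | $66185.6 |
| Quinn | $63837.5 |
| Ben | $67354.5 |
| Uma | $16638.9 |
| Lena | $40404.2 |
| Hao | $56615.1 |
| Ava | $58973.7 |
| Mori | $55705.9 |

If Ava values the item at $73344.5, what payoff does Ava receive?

Highest bid: Ben at $67354.5, so Ben wins.
Second-highest bid: Xiu at $66185.6 — that is the price the winner pays.
Ava did not win, so Ava pays nothing and receives nothing: payoff $0.

$0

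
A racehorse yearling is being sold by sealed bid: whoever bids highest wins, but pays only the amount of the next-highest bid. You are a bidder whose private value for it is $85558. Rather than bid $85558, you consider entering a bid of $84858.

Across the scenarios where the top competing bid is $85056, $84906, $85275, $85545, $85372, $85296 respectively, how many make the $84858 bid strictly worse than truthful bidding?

The deviation hurts exactly when the highest competing bid lies strictly between $84858 and $85558 — underbidding then forfeits a profitable win.
$85056: inside the interval → strictly worse (loss $502).
$84906: inside the interval → strictly worse (loss $652).
$85275: inside the interval → strictly worse (loss $283).
$85545: inside the interval → strictly worse (loss $13).
$85372: inside the interval → strictly worse (loss $186).
$85296: inside the interval → strictly worse (loss $262).
Count: 6.

6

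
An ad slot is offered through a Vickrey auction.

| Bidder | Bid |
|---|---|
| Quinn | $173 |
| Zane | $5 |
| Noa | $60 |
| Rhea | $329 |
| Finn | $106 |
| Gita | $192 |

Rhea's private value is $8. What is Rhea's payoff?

Highest bid: Rhea at $329, so Rhea wins.
Second-highest bid: Gita at $192 — that is the price the winner pays.
Rhea's payoff = value − price = $8 − $192 = −$184.

−$184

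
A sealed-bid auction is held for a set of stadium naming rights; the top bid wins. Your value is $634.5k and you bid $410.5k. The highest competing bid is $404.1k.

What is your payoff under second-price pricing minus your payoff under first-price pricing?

You have the highest bid, so you win under either rule.
Second-price: pay $404.1k → payoff $230.4k.
First-price: pay your own bid $410.5k → payoff $224k.
Difference = $230.4k − ($224k) = $6.4k.

$6.4k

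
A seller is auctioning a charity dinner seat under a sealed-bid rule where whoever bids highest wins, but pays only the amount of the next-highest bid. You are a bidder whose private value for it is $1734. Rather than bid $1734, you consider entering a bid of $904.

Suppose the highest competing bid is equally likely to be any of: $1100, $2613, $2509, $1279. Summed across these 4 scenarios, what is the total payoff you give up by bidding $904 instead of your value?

The deviation costs you only when the competing bid falls strictly between $904 and $1734; elsewhere both bids give the same outcome.
$1100: truthful payoff $634, deviation payoff $0 → loss $634.
$2613: outcomes coincide → loss $0.
$2509: outcomes coincide → loss $0.
$1279: truthful payoff $455, deviation payoff $0 → loss $455.
Total loss = $634 + $455 = $1089.

$1089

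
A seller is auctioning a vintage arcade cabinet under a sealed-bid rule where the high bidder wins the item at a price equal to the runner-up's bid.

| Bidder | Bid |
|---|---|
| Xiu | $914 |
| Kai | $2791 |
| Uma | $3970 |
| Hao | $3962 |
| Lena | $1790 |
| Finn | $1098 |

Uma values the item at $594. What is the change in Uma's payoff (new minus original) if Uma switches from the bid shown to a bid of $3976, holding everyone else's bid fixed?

The highest bid among the other bidders is $3962; Uma's bid doesn't change that.
Original bid $3970: Uma is highest, pays the top rival bid $3962; payoff $594 − $3962 = −$3368.
Alternative bid $3976: Uma is highest, pays the top rival bid $3962; payoff $594 − $3962 = −$3368.
Change in payoff = −$3368 − (−$3368) = $0.

$0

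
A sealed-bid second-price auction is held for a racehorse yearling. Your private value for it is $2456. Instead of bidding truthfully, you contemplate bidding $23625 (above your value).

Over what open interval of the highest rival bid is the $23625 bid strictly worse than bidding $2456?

If the competing bid is below $2456, both bids win at the same price — no difference.
If it is above $23625, both bids lose — no difference.
If it lies strictly between $2456 and $23625, bidding your value loses (payoff 0) while bidding $23625 wins at a price above your value (payoff negative).
So the deviation strictly hurts on the open interval ($2456, $23625).

($2456, $23625)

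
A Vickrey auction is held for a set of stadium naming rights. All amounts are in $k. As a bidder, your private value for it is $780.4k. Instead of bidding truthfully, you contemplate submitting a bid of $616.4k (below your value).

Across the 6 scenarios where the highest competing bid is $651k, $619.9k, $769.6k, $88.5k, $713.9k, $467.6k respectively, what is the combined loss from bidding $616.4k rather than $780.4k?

$367.2k

The deviation costs you only when the competing bid falls strictly between $616.4k and $780.4k; elsewhere both bids give the same outcome.
$651k: truthful payoff $129.4k, deviation payoff $0k → loss $129.4k.
$619.9k: truthful payoff $160.5k, deviation payoff $0k → loss $160.5k.
$769.6k: truthful payoff $10.8k, deviation payoff $0k → loss $10.8k.
$88.5k: outcomes coincide → loss $0k.
$713.9k: truthful payoff $66.5k, deviation payoff $0k → loss $66.5k.
$467.6k: outcomes coincide → loss $0k.
Total loss = $129.4k + $160.5k + $10.8k + $66.5k = $367.2k.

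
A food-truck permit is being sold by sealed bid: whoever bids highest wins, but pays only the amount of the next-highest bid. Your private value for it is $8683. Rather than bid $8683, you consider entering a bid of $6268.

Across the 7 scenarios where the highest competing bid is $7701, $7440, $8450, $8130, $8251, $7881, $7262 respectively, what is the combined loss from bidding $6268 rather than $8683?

$5666

The deviation costs you only when the competing bid falls strictly between $6268 and $8683; elsewhere both bids give the same outcome.
$7701: truthful payoff $982, deviation payoff $0 → loss $982.
$7440: truthful payoff $1243, deviation payoff $0 → loss $1243.
$8450: truthful payoff $233, deviation payoff $0 → loss $233.
$8130: truthful payoff $553, deviation payoff $0 → loss $553.
$8251: truthful payoff $432, deviation payoff $0 → loss $432.
$7881: truthful payoff $802, deviation payoff $0 → loss $802.
$7262: truthful payoff $1421, deviation payoff $0 → loss $1421.
Total loss = $982 + $1243 + $233 + $553 + $432 + $802 + $1421 = $5666.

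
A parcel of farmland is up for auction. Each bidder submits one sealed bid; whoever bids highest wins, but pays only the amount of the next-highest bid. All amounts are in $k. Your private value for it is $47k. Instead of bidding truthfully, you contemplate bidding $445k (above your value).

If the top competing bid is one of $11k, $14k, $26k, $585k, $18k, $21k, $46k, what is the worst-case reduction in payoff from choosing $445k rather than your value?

$11k: same outcome either way → loss $0k.
$14k: same outcome either way → loss $0k.
$26k: same outcome either way → loss $0k.
$585k: same outcome either way → loss $0k.
$18k: same outcome either way → loss $0k.
$21k: same outcome either way → loss $0k.
$46k: same outcome either way → loss $0k.
Maximum loss: $0k.

$0k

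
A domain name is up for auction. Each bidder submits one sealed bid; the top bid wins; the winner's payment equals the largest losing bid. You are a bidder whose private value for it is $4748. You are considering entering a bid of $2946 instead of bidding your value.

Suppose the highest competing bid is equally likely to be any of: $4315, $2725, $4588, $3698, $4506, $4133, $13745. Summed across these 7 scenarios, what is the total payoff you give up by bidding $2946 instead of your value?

The deviation costs you only when the competing bid falls strictly between $2946 and $4748; elsewhere both bids give the same outcome.
$4315: truthful payoff $433, deviation payoff $0 → loss $433.
$2725: outcomes coincide → loss $0.
$4588: truthful payoff $160, deviation payoff $0 → loss $160.
$3698: truthful payoff $1050, deviation payoff $0 → loss $1050.
$4506: truthful payoff $242, deviation payoff $0 → loss $242.
$4133: truthful payoff $615, deviation payoff $0 → loss $615.
$13745: outcomes coincide → loss $0.
Total loss = $433 + $160 + $1050 + $242 + $615 = $2500.

$2500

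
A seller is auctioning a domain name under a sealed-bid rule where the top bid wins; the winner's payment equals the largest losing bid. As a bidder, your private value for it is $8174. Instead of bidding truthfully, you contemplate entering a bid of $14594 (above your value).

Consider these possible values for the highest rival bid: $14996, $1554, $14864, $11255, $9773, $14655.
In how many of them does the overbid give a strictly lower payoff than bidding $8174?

2

The deviation hurts exactly when the highest competing bid lies strictly between $8174 and $14594 — overbidding then wins at a price above your value.
$14996: above both → same outcome either way.
$1554: below both → same outcome either way.
$14864: above both → same outcome either way.
$11255: inside the interval → strictly worse (loss $3081).
$9773: inside the interval → strictly worse (loss $1599).
$14655: above both → same outcome either way.
Count: 2.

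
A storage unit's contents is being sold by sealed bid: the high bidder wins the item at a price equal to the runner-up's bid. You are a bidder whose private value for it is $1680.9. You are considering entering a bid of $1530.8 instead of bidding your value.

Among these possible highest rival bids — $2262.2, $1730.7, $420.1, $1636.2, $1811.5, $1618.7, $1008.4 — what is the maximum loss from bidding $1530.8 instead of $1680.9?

$2262.2: same outcome either way → loss $0.
$1730.7: same outcome either way → loss $0.
$420.1: same outcome either way → loss $0.
$1636.2: truthful gives $44.7, deviation gives $0 → loss $44.7.
$1811.5: same outcome either way → loss $0.
$1618.7: truthful gives $62.2, deviation gives $0 → loss $62.2.
$1008.4: same outcome either way → loss $0.
Maximum loss: $62.2.

$62.2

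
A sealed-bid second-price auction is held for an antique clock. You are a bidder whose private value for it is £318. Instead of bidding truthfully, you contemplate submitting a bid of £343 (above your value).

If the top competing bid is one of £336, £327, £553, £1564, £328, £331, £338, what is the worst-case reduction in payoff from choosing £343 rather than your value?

£336: truthful gives £0, deviation gives −£18 → loss £18.
£327: truthful gives £0, deviation gives −£9 → loss £9.
£553: same outcome either way → loss £0.
£1564: same outcome either way → loss £0.
£328: truthful gives £0, deviation gives −£10 → loss £10.
£331: truthful gives £0, deviation gives −£13 → loss £13.
£338: truthful gives £0, deviation gives −£20 → loss £20.
Maximum loss: £20.

£20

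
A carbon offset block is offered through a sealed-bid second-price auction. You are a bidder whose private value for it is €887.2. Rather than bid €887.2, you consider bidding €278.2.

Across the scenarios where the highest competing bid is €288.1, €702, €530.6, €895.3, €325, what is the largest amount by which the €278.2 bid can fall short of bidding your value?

€599.1

€288.1: truthful gives €599.1, deviation gives €0 → loss €599.1.
€702: truthful gives €185.2, deviation gives €0 → loss €185.2.
€530.6: truthful gives €356.6, deviation gives €0 → loss €356.6.
€895.3: same outcome either way → loss €0.
€325: truthful gives €562.2, deviation gives €0 → loss €562.2.
Maximum loss: €599.1.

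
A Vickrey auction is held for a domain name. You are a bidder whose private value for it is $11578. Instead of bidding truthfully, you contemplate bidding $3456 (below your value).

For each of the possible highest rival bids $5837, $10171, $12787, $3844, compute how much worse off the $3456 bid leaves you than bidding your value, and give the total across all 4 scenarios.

The deviation costs you only when the competing bid falls strictly between $3456 and $11578; elsewhere both bids give the same outcome.
$5837: truthful payoff $5741, deviation payoff $0 → loss $5741.
$10171: truthful payoff $1407, deviation payoff $0 → loss $1407.
$12787: outcomes coincide → loss $0.
$3844: truthful payoff $7734, deviation payoff $0 → loss $7734.
Total loss = $5741 + $1407 + $7734 = $14882.

$14882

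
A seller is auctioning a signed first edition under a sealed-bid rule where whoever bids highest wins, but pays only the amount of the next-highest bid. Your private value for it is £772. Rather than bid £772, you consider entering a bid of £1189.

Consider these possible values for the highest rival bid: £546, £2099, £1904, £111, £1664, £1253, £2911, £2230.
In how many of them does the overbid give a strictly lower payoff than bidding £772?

0

The deviation hurts exactly when the highest competing bid lies strictly between £772 and £1189 — overbidding then wins at a price above your value.
£546: below both → same outcome either way.
£2099: above both → same outcome either way.
£1904: above both → same outcome either way.
£111: below both → same outcome either way.
£1664: above both → same outcome either way.
£1253: above both → same outcome either way.
£2911: above both → same outcome either way.
£2230: above both → same outcome either way.
Count: 0.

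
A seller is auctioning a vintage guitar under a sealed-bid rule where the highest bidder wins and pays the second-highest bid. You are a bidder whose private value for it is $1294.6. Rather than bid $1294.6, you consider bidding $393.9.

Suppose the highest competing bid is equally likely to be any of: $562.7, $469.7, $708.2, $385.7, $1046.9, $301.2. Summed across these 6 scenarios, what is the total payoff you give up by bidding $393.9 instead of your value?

The deviation costs you only when the competing bid falls strictly between $393.9 and $1294.6; elsewhere both bids give the same outcome.
$562.7: truthful payoff $731.9, deviation payoff $0 → loss $731.9.
$469.7: truthful payoff $824.9, deviation payoff $0 → loss $824.9.
$708.2: truthful payoff $586.4, deviation payoff $0 → loss $586.4.
$385.7: outcomes coincide → loss $0.
$1046.9: truthful payoff $247.7, deviation payoff $0 → loss $247.7.
$301.2: outcomes coincide → loss $0.
Total loss = $731.9 + $824.9 + $586.4 + $247.7 = $2390.9.

$2390.9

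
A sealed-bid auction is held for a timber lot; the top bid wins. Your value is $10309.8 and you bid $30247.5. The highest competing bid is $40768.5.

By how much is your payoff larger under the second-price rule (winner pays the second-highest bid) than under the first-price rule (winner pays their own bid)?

$0

Your bid $30247.5 is below $40768.5, so you lose under either rule.
Payoff is $0 in both cases; difference = $0.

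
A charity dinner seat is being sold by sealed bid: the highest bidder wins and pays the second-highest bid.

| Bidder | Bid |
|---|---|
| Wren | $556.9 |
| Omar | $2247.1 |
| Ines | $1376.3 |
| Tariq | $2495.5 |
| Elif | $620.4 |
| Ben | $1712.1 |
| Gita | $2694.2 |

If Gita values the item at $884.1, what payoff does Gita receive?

−$1611.4

Highest bid: Gita at $2694.2, so Gita wins.
Second-highest bid: Tariq at $2495.5 — that is the price the winner pays.
Gita's payoff = value − price = $884.1 − $2495.5 = −$1611.4.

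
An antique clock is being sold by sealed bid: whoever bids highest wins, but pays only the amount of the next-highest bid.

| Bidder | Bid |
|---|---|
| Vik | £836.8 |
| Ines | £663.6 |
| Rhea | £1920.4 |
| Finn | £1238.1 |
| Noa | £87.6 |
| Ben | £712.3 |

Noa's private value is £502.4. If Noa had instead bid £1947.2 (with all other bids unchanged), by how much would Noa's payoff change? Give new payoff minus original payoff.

The highest bid among the other bidders is £1920.4; Noa's bid doesn't change that.
Original bid £87.6: Noa is not highest (top rival bid is £1920.4); payoff £0.
Alternative bid £1947.2: Noa is highest, pays the top rival bid £1920.4; payoff £502.4 − £1920.4 = −£1418.
Change in payoff = −£1418 − (£0) = −£1418.

−£1418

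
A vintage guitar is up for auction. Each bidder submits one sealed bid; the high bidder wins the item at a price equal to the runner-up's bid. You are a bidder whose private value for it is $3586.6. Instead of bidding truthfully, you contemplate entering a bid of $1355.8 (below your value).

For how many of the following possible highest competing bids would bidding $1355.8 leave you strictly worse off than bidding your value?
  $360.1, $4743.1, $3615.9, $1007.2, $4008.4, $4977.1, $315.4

The deviation hurts exactly when the highest competing bid lies strictly between $1355.8 and $3586.6 — underbidding then forfeits a profitable win.
$360.1: below both → same outcome either way.
$4743.1: above both → same outcome either way.
$3615.9: above both → same outcome either way.
$1007.2: below both → same outcome either way.
$4008.4: above both → same outcome either way.
$4977.1: above both → same outcome either way.
$315.4: below both → same outcome either way.
Count: 0.

0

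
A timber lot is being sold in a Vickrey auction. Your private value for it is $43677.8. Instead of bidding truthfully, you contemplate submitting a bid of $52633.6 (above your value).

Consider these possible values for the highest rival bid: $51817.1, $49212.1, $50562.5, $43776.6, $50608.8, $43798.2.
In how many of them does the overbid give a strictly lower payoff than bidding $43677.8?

The deviation hurts exactly when the highest competing bid lies strictly between $43677.8 and $52633.6 — overbidding then wins at a price above your value.
$51817.1: inside the interval → strictly worse (loss $8139.3).
$49212.1: inside the interval → strictly worse (loss $5534.3).
$50562.5: inside the interval → strictly worse (loss $6884.7).
$43776.6: inside the interval → strictly worse (loss $98.8).
$50608.8: inside the interval → strictly worse (loss $6931).
$43798.2: inside the interval → strictly worse (loss $120.4).
Count: 6.

6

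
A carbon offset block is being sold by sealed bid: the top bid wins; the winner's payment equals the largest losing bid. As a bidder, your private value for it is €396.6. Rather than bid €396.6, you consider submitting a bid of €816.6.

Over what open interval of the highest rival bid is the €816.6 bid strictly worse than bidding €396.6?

(€396.6, €816.6)

If the competing bid is below €396.6, both bids win at the same price — no difference.
If it is above €816.6, both bids lose — no difference.
If it lies strictly between €396.6 and €816.6, bidding your value loses (payoff 0) while bidding €816.6 wins at a price above your value (payoff negative).
So the deviation strictly hurts on the open interval (€396.6, €816.6).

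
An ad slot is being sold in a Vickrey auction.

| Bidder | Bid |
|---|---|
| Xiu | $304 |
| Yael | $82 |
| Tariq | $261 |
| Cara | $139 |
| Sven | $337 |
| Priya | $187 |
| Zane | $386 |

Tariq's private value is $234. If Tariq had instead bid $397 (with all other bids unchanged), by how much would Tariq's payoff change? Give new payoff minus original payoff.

The highest bid among the other bidders is $386; Tariq's bid doesn't change that.
Original bid $261: Tariq is not highest (top rival bid is $386); payoff $0.
Alternative bid $397: Tariq is highest, pays the top rival bid $386; payoff $234 − $386 = −$152.
Change in payoff = −$152 − ($0) = −$152.

−$152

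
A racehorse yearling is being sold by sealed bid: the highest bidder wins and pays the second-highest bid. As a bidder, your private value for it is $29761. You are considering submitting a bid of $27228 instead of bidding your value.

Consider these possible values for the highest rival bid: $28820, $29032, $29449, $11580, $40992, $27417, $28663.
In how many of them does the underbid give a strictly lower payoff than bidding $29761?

5

The deviation hurts exactly when the highest competing bid lies strictly between $27228 and $29761 — underbidding then forfeits a profitable win.
$28820: inside the interval → strictly worse (loss $941).
$29032: inside the interval → strictly worse (loss $729).
$29449: inside the interval → strictly worse (loss $312).
$11580: below both → same outcome either way.
$40992: above both → same outcome either way.
$27417: inside the interval → strictly worse (loss $2344).
$28663: inside the interval → strictly worse (loss $1098).
Count: 5.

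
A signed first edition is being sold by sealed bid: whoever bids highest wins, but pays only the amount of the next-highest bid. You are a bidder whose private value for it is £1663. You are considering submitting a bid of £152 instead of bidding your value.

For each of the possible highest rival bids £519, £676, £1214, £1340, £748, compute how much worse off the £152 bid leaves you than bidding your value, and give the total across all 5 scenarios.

£3818

The deviation costs you only when the competing bid falls strictly between £152 and £1663; elsewhere both bids give the same outcome.
£519: truthful payoff £1144, deviation payoff £0 → loss £1144.
£676: truthful payoff £987, deviation payoff £0 → loss £987.
£1214: truthful payoff £449, deviation payoff £0 → loss £449.
£1340: truthful payoff £323, deviation payoff £0 → loss £323.
£748: truthful payoff £915, deviation payoff £0 → loss £915.
Total loss = £1144 + £987 + £449 + £323 + £915 = £3818.
Because the price is fixed by the runner-up's bid, deviating from your value can only change a good outcome into a bad one — never the reverse.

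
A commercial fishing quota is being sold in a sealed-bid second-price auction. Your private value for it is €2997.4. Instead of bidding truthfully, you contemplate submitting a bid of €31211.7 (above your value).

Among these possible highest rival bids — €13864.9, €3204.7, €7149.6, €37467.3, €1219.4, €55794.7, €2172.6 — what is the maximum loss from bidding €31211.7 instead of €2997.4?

€10867.5

€13864.9: truthful gives €0, deviation gives −€10867.5 → loss €10867.5.
€3204.7: truthful gives €0, deviation gives −€207.3 → loss €207.3.
€7149.6: truthful gives €0, deviation gives −€4152.2 → loss €4152.2.
€37467.3: same outcome either way → loss €0.
€1219.4: same outcome either way → loss €0.
€55794.7: same outcome either way → loss €0.
€2172.6: same outcome either way → loss €0.
Maximum loss: €10867.5.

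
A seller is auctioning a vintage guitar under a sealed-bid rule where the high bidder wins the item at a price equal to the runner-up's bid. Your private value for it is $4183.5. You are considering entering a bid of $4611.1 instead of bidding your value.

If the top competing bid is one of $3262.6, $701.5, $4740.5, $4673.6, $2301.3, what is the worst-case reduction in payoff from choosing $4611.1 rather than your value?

$3262.6: same outcome either way → loss $0.
$701.5: same outcome either way → loss $0.
$4740.5: same outcome either way → loss $0.
$4673.6: same outcome either way → loss $0.
$2301.3: same outcome either way → loss $0.
Maximum loss: $0.

$0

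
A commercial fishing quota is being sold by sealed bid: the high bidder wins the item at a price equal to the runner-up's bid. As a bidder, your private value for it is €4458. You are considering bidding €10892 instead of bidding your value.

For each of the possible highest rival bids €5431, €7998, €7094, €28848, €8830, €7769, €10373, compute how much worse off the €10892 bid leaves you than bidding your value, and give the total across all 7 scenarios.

The deviation costs you only when the competing bid falls strictly between €4458 and €10892; elsewhere both bids give the same outcome.
€5431: truthful payoff €0, deviation payoff −€973 → loss €973.
€7998: truthful payoff €0, deviation payoff −€3540 → loss €3540.
€7094: truthful payoff €0, deviation payoff −€2636 → loss €2636.
€28848: outcomes coincide → loss €0.
€8830: truthful payoff €0, deviation payoff −€4372 → loss €4372.
€7769: truthful payoff €0, deviation payoff −€3311 → loss €3311.
€10373: truthful payoff €0, deviation payoff −€5915 → loss €5915.
Total loss = €973 + €3540 + €2636 + €4372 + €3311 + €5915 = €20747.

€20747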